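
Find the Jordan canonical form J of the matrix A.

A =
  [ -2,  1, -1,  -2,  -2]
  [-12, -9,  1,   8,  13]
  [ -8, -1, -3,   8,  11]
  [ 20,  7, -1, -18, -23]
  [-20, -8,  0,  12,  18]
J_2(-4) ⊕ J_2(-4) ⊕ J_1(2)

The characteristic polynomial is
  det(x·I − A) = x^5 + 14*x^4 + 64*x^3 + 64*x^2 - 256*x - 512 = (x - 2)*(x + 4)^4

Eigenvalues and multiplicities (the geometric multiplicity of λ is n − rank(A − λI), which equals the number of Jordan blocks for λ):
  λ = -4: algebraic multiplicity = 4, geometric multiplicity = 2
  λ = 2: algebraic multiplicity = 1, geometric multiplicity = 1

Determining the block sizes for each eigenvalue:
  λ = -4: with am = 4 and gm = 2, the partition is not yet determined (e.g. several partitions of 4 into 2 parts exist). Let N = A − (-4)·I. Computing rank(N^1) = 3, rank(N^2) = 1; the number of blocks of size ≥ j is rank(N^{j−1}) − rank(N^j), giving [2, 2]. So we have 2 block(s) of size 2 → block sizes [2, 2]
  λ = 2: one block (gm = 1), so the single block has size am = 1 → block sizes [1]

Assembling the blocks gives a Jordan form
J =
  [-4,  1,  0,  0, 0]
  [ 0, -4,  0,  0, 0]
  [ 0,  0, -4,  1, 0]
  [ 0,  0,  0, -4, 0]
  [ 0,  0,  0,  0, 2]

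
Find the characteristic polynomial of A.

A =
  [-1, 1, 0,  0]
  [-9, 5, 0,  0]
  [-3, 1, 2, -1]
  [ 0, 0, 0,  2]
x^4 - 8*x^3 + 24*x^2 - 32*x + 16

Expanding det(x·I − A) (e.g. by cofactor expansion or by noting that A is similar to its Jordan form J, which has the same characteristic polynomial as A) gives
  χ_A(x) = x^4 - 8*x^3 + 24*x^2 - 32*x + 16
which factors as (x - 2)^4. The eigenvalues (with algebraic multiplicities) are λ = 2 with multiplicity 4.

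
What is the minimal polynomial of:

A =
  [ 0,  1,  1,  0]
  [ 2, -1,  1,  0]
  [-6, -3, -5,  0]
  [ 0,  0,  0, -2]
x^2 + 4*x + 4

The characteristic polynomial is χ_A(x) = (x + 2)^4, so the eigenvalues are known. The minimal polynomial is
  m_A(x) = Π_λ (x − λ)^{k_λ}
where k_λ is the size of the *largest* Jordan block for λ (equivalently, the smallest k with (A − λI)^k v = 0 for every generalised eigenvector v of λ).

  λ = -2: largest Jordan block has size 2, contributing (x + 2)^2

So m_A(x) = (x + 2)^2 = x^2 + 4*x + 4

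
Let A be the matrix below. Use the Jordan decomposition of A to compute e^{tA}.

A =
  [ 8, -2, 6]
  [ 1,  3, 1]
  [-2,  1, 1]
e^{tA} =
  [t^2*exp(4*t) + 4*t*exp(4*t) + exp(4*t), -2*t*exp(4*t), 2*t^2*exp(4*t) + 6*t*exp(4*t)]
  [t^2*exp(4*t)/2 + t*exp(4*t), -t*exp(4*t) + exp(4*t), t^2*exp(4*t) + t*exp(4*t)]
  [-t^2*exp(4*t)/2 - 2*t*exp(4*t), t*exp(4*t), -t^2*exp(4*t) - 3*t*exp(4*t) + exp(4*t)]

Strategy: write A = P · J · P⁻¹ where J is a Jordan canonical form, so e^{tA} = P · e^{tJ} · P⁻¹, and e^{tJ} can be computed block-by-block.

A has Jordan form
J =
  [4, 1, 0]
  [0, 4, 1]
  [0, 0, 4]
(up to reordering of blocks).

Per-block formulas:
  For a 3×3 Jordan block J_3(4): exp(t · J_3(4)) = e^(4t)·(I + t·N + (t^2/2)·N^2), where N is the 3×3 nilpotent shift.

After assembling e^{tJ} and conjugating by P, we get:

e^{tA} =
  [t^2*exp(4*t) + 4*t*exp(4*t) + exp(4*t), -2*t*exp(4*t), 2*t^2*exp(4*t) + 6*t*exp(4*t)]
  [t^2*exp(4*t)/2 + t*exp(4*t), -t*exp(4*t) + exp(4*t), t^2*exp(4*t) + t*exp(4*t)]
  [-t^2*exp(4*t)/2 - 2*t*exp(4*t), t*exp(4*t), -t^2*exp(4*t) - 3*t*exp(4*t) + exp(4*t)]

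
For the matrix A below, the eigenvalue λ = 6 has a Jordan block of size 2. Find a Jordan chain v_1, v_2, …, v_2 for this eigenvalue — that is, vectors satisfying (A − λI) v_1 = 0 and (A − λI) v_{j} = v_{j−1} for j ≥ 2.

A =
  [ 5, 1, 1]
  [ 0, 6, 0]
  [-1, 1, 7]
A Jordan chain for λ = 6 of length 2:
v_1 = (-1, 0, -1)ᵀ
v_2 = (1, 0, 0)ᵀ

Let N = A − (6)·I. We want v_2 with N^2 v_2 = 0 but N^1 v_2 ≠ 0; then v_{j-1} := N · v_j for j = 2, …, 2.

Pick v_2 = (1, 0, 0)ᵀ.
Then v_1 = N · v_2 = (-1, 0, -1)ᵀ.

Sanity check: (A − (6)·I) v_1 = (0, 0, 0)ᵀ = 0. ✓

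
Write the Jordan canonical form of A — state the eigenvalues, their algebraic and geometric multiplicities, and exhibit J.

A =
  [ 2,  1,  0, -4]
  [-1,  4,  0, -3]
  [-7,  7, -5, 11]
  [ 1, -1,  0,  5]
J_1(-5) ⊕ J_1(3) ⊕ J_2(4)

The characteristic polynomial is
  det(x·I − A) = x^4 - 6*x^3 - 15*x^2 + 152*x - 240 = (x - 4)^2*(x - 3)*(x + 5)

Eigenvalues and multiplicities (the geometric multiplicity of λ is n − rank(A − λI), which equals the number of Jordan blocks for λ):
  λ = -5: algebraic multiplicity = 1, geometric multiplicity = 1
  λ = 3: algebraic multiplicity = 1, geometric multiplicity = 1
  λ = 4: algebraic multiplicity = 2, geometric multiplicity = 1

Determining the block sizes for each eigenvalue:
  λ = -5: one block (gm = 1), so the single block has size am = 1 → block sizes [1]
  λ = 3: one block (gm = 1), so the single block has size am = 1 → block sizes [1]
  λ = 4: one block (gm = 1), so the single block has size am = 2 → block sizes [2]

Assembling the blocks gives a Jordan form
J =
  [-5, 0, 0, 0]
  [ 0, 3, 0, 0]
  [ 0, 0, 4, 1]
  [ 0, 0, 0, 4]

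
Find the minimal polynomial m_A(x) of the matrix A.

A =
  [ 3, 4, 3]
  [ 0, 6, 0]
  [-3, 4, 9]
x^2 - 12*x + 36

The characteristic polynomial is χ_A(x) = (x - 6)^3, so the eigenvalues are known. The minimal polynomial is
  m_A(x) = Π_λ (x − λ)^{k_λ}
where k_λ is the size of the *largest* Jordan block for λ (equivalently, the smallest k with (A − λI)^k v = 0 for every generalised eigenvector v of λ).

  λ = 6: largest Jordan block has size 2, contributing (x − 6)^2

So m_A(x) = (x - 6)^2 = x^2 - 12*x + 36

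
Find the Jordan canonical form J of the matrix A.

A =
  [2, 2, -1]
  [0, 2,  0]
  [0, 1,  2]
J_3(2)

The characteristic polynomial is
  det(x·I − A) = x^3 - 6*x^2 + 12*x - 8 = (x - 2)^3

Eigenvalues and multiplicities (the geometric multiplicity of λ is n − rank(A − λI), which equals the number of Jordan blocks for λ):
  λ = 2: algebraic multiplicity = 3, geometric multiplicity = 1

Determining the block sizes for each eigenvalue:
  λ = 2: one block (gm = 1), so the single block has size am = 3 → block sizes [3]

Assembling the blocks gives a Jordan form
J =
  [2, 1, 0]
  [0, 2, 1]
  [0, 0, 2]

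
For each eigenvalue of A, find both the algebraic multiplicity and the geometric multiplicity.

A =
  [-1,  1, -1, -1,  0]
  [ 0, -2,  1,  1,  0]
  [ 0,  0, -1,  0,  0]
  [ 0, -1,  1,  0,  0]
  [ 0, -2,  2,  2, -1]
λ = -1: alg = 5, geom = 4

Step 1 — factor the characteristic polynomial to read off the algebraic multiplicities:
  χ_A(x) = (x + 1)^5

Step 2 — compute geometric multiplicities via the rank-nullity identity g(λ) = n − rank(A − λI):
  rank(A − (-1)·I) = 1, so dim ker(A − (-1)·I) = n − 1 = 4

Summary:
  λ = -1: algebraic multiplicity = 5, geometric multiplicity = 4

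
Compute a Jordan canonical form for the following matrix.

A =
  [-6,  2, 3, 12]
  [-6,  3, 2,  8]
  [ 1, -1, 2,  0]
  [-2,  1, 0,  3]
J_1(-1) ⊕ J_3(1)

The characteristic polynomial is
  det(x·I − A) = x^4 - 2*x^3 + 2*x - 1 = (x - 1)^3*(x + 1)

Eigenvalues and multiplicities (the geometric multiplicity of λ is n − rank(A − λI), which equals the number of Jordan blocks for λ):
  λ = -1: algebraic multiplicity = 1, geometric multiplicity = 1
  λ = 1: algebraic multiplicity = 3, geometric multiplicity = 1

Determining the block sizes for each eigenvalue:
  λ = -1: one block (gm = 1), so the single block has size am = 1 → block sizes [1]
  λ = 1: one block (gm = 1), so the single block has size am = 3 → block sizes [3]

Assembling the blocks gives a Jordan form
J =
  [-1, 0, 0, 0]
  [ 0, 1, 1, 0]
  [ 0, 0, 1, 1]
  [ 0, 0, 0, 1]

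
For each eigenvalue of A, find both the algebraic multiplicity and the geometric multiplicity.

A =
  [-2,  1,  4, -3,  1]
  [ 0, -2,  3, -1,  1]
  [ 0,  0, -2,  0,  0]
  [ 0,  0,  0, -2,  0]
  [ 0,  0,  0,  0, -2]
λ = -2: alg = 5, geom = 3

Step 1 — factor the characteristic polynomial to read off the algebraic multiplicities:
  χ_A(x) = (x + 2)^5

Step 2 — compute geometric multiplicities via the rank-nullity identity g(λ) = n − rank(A − λI):
  rank(A − (-2)·I) = 2, so dim ker(A − (-2)·I) = n − 2 = 3

Summary:
  λ = -2: algebraic multiplicity = 5, geometric multiplicity = 3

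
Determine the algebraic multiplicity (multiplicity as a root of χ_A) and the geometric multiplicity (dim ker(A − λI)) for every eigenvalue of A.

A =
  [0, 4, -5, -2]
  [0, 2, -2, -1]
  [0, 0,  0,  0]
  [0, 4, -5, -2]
λ = 0: alg = 4, geom = 2

Step 1 — factor the characteristic polynomial to read off the algebraic multiplicities:
  χ_A(x) = x^4

Step 2 — compute geometric multiplicities via the rank-nullity identity g(λ) = n − rank(A − λI):
  rank(A − (0)·I) = 2, so dim ker(A − (0)·I) = n − 2 = 2

Summary:
  λ = 0: algebraic multiplicity = 4, geometric multiplicity = 2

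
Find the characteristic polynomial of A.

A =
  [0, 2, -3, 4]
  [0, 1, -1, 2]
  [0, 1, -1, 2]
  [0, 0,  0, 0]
x^4

Expanding det(x·I − A) (e.g. by cofactor expansion or by noting that A is similar to its Jordan form J, which has the same characteristic polynomial as A) gives
  χ_A(x) = x^4
which factors as x^4. The eigenvalues (with algebraic multiplicities) are λ = 0 with multiplicity 4.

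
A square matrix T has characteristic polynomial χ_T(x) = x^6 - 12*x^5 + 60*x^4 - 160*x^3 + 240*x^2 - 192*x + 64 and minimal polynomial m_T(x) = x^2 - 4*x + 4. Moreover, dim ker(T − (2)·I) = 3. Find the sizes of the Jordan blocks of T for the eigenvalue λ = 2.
Block sizes for λ = 2: [2, 2, 2]

Step 1 — from the characteristic polynomial, algebraic multiplicity of λ = 2 is 6. From dim ker(T − (2)·I) = 3, there are exactly 3 Jordan blocks for λ = 2.
Step 2 — from the minimal polynomial, the factor (x − 2)^2 tells us the largest block for λ = 2 has size 2.
Step 3 — with total size 6, 3 blocks, and largest block 2, the block sizes (in nonincreasing order) are [2, 2, 2].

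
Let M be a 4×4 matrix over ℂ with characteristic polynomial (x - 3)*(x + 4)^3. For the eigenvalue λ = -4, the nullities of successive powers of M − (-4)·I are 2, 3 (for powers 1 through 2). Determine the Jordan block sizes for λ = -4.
Block sizes for λ = -4: [2, 1]

From the dimensions of kernels of powers, the number of Jordan blocks of size at least j is d_j − d_{j−1} where d_j = dim ker(N^j) (with d_0 = 0). Computing the differences gives [2, 1].
The number of blocks of size exactly k is (#blocks of size ≥ k) − (#blocks of size ≥ k + 1), so the partition is: 1 block(s) of size 1, 1 block(s) of size 2.
In nonincreasing order the block sizes are [2, 1].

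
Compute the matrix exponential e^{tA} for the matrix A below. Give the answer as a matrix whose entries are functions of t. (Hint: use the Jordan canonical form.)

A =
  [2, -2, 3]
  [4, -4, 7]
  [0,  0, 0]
e^{tA} =
  [2 - exp(-2*t), -1 + exp(-2*t), -t + 2 - 2*exp(-2*t)]
  [2 - 2*exp(-2*t), -1 + 2*exp(-2*t), -t + 4 - 4*exp(-2*t)]
  [0, 0, 1]

Strategy: write A = P · J · P⁻¹ where J is a Jordan canonical form, so e^{tA} = P · e^{tJ} · P⁻¹, and e^{tJ} can be computed block-by-block.

A has Jordan form
J =
  [-2, 0, 0]
  [ 0, 0, 1]
  [ 0, 0, 0]
(up to reordering of blocks).

Per-block formulas:
  For a 2×2 Jordan block J_2(0): exp(t · J_2(0)) = e^(0t)·(I + t·N), where N is the 2×2 nilpotent shift.
  For a 1×1 block at λ = -2: exp(t · [-2]) = [e^(-2t)].

After assembling e^{tJ} and conjugating by P, we get:

e^{tA} =
  [2 - exp(-2*t), -1 + exp(-2*t), -t + 2 - 2*exp(-2*t)]
  [2 - 2*exp(-2*t), -1 + 2*exp(-2*t), -t + 4 - 4*exp(-2*t)]
  [0, 0, 1]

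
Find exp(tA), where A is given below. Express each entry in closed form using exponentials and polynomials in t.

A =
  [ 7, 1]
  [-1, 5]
e^{tA} =
  [t*exp(6*t) + exp(6*t), t*exp(6*t)]
  [-t*exp(6*t), -t*exp(6*t) + exp(6*t)]

Strategy: write A = P · J · P⁻¹ where J is a Jordan canonical form, so e^{tA} = P · e^{tJ} · P⁻¹, and e^{tJ} can be computed block-by-block.

A has Jordan form
J =
  [6, 1]
  [0, 6]
(up to reordering of blocks).

Per-block formulas:
  For a 2×2 Jordan block J_2(6): exp(t · J_2(6)) = e^(6t)·(I + t·N), where N is the 2×2 nilpotent shift.

After assembling e^{tJ} and conjugating by P, we get:

e^{tA} =
  [t*exp(6*t) + exp(6*t), t*exp(6*t)]
  [-t*exp(6*t), -t*exp(6*t) + exp(6*t)]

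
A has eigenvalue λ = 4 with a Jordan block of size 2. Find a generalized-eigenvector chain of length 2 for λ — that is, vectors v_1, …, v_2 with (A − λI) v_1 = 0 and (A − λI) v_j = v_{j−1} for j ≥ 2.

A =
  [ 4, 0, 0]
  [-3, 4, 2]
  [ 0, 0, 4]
A Jordan chain for λ = 4 of length 2:
v_1 = (0, -3, 0)ᵀ
v_2 = (1, 0, 0)ᵀ

Let N = A − (4)·I. We want v_2 with N^2 v_2 = 0 but N^1 v_2 ≠ 0; then v_{j-1} := N · v_j for j = 2, …, 2.

Pick v_2 = (1, 0, 0)ᵀ.
Then v_1 = N · v_2 = (0, -3, 0)ᵀ.

Sanity check: (A − (4)·I) v_1 = (0, 0, 0)ᵀ = 0. ✓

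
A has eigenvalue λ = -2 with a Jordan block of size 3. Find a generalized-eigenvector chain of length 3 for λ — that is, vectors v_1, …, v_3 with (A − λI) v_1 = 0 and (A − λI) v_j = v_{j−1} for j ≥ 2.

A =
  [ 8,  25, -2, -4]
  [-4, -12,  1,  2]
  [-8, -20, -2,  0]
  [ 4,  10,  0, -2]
A Jordan chain for λ = -2 of length 3:
v_1 = (5, -2, -4, 2)ᵀ
v_2 = (-2, 1, 0, 0)ᵀ
v_3 = (0, 0, 1, 0)ᵀ

Let N = A − (-2)·I. We want v_3 with N^3 v_3 = 0 but N^2 v_3 ≠ 0; then v_{j-1} := N · v_j for j = 3, …, 2.

Pick v_3 = (0, 0, 1, 0)ᵀ.
Then v_2 = N · v_3 = (-2, 1, 0, 0)ᵀ.
Then v_1 = N · v_2 = (5, -2, -4, 2)ᵀ.

Sanity check: (A − (-2)·I) v_1 = (0, 0, 0, 0)ᵀ = 0. ✓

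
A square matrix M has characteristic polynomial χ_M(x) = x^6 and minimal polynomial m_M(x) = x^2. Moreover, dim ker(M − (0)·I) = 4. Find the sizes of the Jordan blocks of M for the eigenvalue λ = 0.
Block sizes for λ = 0: [2, 2, 1, 1]

Step 1 — from the characteristic polynomial, algebraic multiplicity of λ = 0 is 6. From dim ker(M − (0)·I) = 4, there are exactly 4 Jordan blocks for λ = 0.
Step 2 — from the minimal polynomial, the factor (x − 0)^2 tells us the largest block for λ = 0 has size 2.
Step 3 — with total size 6, 4 blocks, and largest block 2, the block sizes (in nonincreasing order) are [2, 2, 1, 1].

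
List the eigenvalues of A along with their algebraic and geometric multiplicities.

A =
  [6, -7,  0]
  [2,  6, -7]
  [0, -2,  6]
λ = 6: alg = 3, geom = 1

Step 1 — factor the characteristic polynomial to read off the algebraic multiplicities:
  χ_A(x) = (x - 6)^3

Step 2 — compute geometric multiplicities via the rank-nullity identity g(λ) = n − rank(A − λI):
  rank(A − (6)·I) = 2, so dim ker(A − (6)·I) = n − 2 = 1

Summary:
  λ = 6: algebraic multiplicity = 3, geometric multiplicity = 1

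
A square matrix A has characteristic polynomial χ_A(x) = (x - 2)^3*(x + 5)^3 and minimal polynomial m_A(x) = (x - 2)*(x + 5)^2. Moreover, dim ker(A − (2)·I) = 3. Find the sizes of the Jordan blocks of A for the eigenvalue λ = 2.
Block sizes for λ = 2: [1, 1, 1]

Step 1 — from the characteristic polynomial, algebraic multiplicity of λ = 2 is 3. From dim ker(A − (2)·I) = 3, there are exactly 3 Jordan blocks for λ = 2.
Step 2 — from the minimal polynomial, the factor (x − 2) tells us the largest block for λ = 2 has size 1.
Step 3 — with total size 3, 3 blocks, and largest block 1, the block sizes (in nonincreasing order) are [1, 1, 1].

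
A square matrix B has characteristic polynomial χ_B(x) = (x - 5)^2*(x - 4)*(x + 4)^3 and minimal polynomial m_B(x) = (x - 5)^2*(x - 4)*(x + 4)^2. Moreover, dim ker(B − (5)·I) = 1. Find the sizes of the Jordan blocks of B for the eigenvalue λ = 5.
Block sizes for λ = 5: [2]

Step 1 — from the characteristic polynomial, algebraic multiplicity of λ = 5 is 2. From dim ker(B − (5)·I) = 1, there are exactly 1 Jordan blocks for λ = 5.
Step 2 — from the minimal polynomial, the factor (x − 5)^2 tells us the largest block for λ = 5 has size 2.
Step 3 — with total size 2, 1 blocks, and largest block 2, the block sizes (in nonincreasing order) are [2].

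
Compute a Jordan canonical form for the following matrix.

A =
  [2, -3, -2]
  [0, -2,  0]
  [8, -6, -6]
J_2(-2) ⊕ J_1(-2)

The characteristic polynomial is
  det(x·I − A) = x^3 + 6*x^2 + 12*x + 8 = (x + 2)^3

Eigenvalues and multiplicities (the geometric multiplicity of λ is n − rank(A − λI), which equals the number of Jordan blocks for λ):
  λ = -2: algebraic multiplicity = 3, geometric multiplicity = 2

Determining the block sizes for each eigenvalue:
  λ = -2: 2 blocks summing to 3 forces exactly one block of size 2 and the rest size 1 → block sizes [2, 1]

Assembling the blocks gives a Jordan form
J =
  [-2,  1,  0]
  [ 0, -2,  0]
  [ 0,  0, -2]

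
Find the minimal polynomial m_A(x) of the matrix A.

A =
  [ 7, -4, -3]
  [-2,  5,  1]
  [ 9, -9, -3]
x^3 - 9*x^2 + 27*x - 27

The characteristic polynomial is χ_A(x) = (x - 3)^3, so the eigenvalues are known. The minimal polynomial is
  m_A(x) = Π_λ (x − λ)^{k_λ}
where k_λ is the size of the *largest* Jordan block for λ (equivalently, the smallest k with (A − λI)^k v = 0 for every generalised eigenvector v of λ).

  λ = 3: largest Jordan block has size 3, contributing (x − 3)^3

So m_A(x) = (x - 3)^3 = x^3 - 9*x^2 + 27*x - 27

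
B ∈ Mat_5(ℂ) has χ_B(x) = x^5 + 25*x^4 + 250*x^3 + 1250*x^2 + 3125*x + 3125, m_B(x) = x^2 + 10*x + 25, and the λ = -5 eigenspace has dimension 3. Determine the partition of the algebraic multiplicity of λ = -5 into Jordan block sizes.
Block sizes for λ = -5: [2, 2, 1]

Step 1 — from the characteristic polynomial, algebraic multiplicity of λ = -5 is 5. From dim ker(B − (-5)·I) = 3, there are exactly 3 Jordan blocks for λ = -5.
Step 2 — from the minimal polynomial, the factor (x + 5)^2 tells us the largest block for λ = -5 has size 2.
Step 3 — with total size 5, 3 blocks, and largest block 2, the block sizes (in nonincreasing order) are [2, 2, 1].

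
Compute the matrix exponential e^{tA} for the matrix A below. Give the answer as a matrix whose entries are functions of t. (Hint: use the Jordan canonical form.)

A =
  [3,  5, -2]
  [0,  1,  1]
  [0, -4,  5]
e^{tA} =
  [exp(3*t), -t^2*exp(3*t) + 5*t*exp(3*t), t^2*exp(3*t)/2 - 2*t*exp(3*t)]
  [0, -2*t*exp(3*t) + exp(3*t), t*exp(3*t)]
  [0, -4*t*exp(3*t), 2*t*exp(3*t) + exp(3*t)]

Strategy: write A = P · J · P⁻¹ where J is a Jordan canonical form, so e^{tA} = P · e^{tJ} · P⁻¹, and e^{tJ} can be computed block-by-block.

A has Jordan form
J =
  [3, 1, 0]
  [0, 3, 1]
  [0, 0, 3]
(up to reordering of blocks).

Per-block formulas:
  For a 3×3 Jordan block J_3(3): exp(t · J_3(3)) = e^(3t)·(I + t·N + (t^2/2)·N^2), where N is the 3×3 nilpotent shift.

After assembling e^{tJ} and conjugating by P, we get:

e^{tA} =
  [exp(3*t), -t^2*exp(3*t) + 5*t*exp(3*t), t^2*exp(3*t)/2 - 2*t*exp(3*t)]
  [0, -2*t*exp(3*t) + exp(3*t), t*exp(3*t)]
  [0, -4*t*exp(3*t), 2*t*exp(3*t) + exp(3*t)]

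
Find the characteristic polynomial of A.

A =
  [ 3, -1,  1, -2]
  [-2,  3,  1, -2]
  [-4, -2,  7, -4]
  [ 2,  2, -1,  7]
x^4 - 20*x^3 + 150*x^2 - 500*x + 625

Expanding det(x·I − A) (e.g. by cofactor expansion or by noting that A is similar to its Jordan form J, which has the same characteristic polynomial as A) gives
  χ_A(x) = x^4 - 20*x^3 + 150*x^2 - 500*x + 625
which factors as (x - 5)^4. The eigenvalues (with algebraic multiplicities) are λ = 5 with multiplicity 4.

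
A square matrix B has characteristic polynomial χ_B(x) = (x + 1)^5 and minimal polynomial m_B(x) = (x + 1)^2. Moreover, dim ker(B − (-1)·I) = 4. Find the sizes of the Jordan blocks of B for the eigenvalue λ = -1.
Block sizes for λ = -1: [2, 1, 1, 1]

Step 1 — from the characteristic polynomial, algebraic multiplicity of λ = -1 is 5. From dim ker(B − (-1)·I) = 4, there are exactly 4 Jordan blocks for λ = -1.
Step 2 — from the minimal polynomial, the factor (x + 1)^2 tells us the largest block for λ = -1 has size 2.
Step 3 — with total size 5, 4 blocks, and largest block 2, the block sizes (in nonincreasing order) are [2, 1, 1, 1].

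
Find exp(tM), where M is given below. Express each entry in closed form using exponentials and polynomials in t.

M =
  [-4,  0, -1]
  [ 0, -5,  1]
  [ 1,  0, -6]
e^{tM} =
  [t*exp(-5*t) + exp(-5*t), 0, -t*exp(-5*t)]
  [t^2*exp(-5*t)/2, exp(-5*t), -t^2*exp(-5*t)/2 + t*exp(-5*t)]
  [t*exp(-5*t), 0, -t*exp(-5*t) + exp(-5*t)]

Strategy: write M = P · J · P⁻¹ where J is a Jordan canonical form, so e^{tM} = P · e^{tJ} · P⁻¹, and e^{tJ} can be computed block-by-block.

M has Jordan form
J =
  [-5,  1,  0]
  [ 0, -5,  1]
  [ 0,  0, -5]
(up to reordering of blocks).

Per-block formulas:
  For a 3×3 Jordan block J_3(-5): exp(t · J_3(-5)) = e^(-5t)·(I + t·N + (t^2/2)·N^2), where N is the 3×3 nilpotent shift.

After assembling e^{tJ} and conjugating by P, we get:

e^{tM} =
  [t*exp(-5*t) + exp(-5*t), 0, -t*exp(-5*t)]
  [t^2*exp(-5*t)/2, exp(-5*t), -t^2*exp(-5*t)/2 + t*exp(-5*t)]
  [t*exp(-5*t), 0, -t*exp(-5*t) + exp(-5*t)]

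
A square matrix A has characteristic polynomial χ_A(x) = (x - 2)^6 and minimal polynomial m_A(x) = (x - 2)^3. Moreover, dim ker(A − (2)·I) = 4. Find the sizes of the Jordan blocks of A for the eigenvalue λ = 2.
Block sizes for λ = 2: [3, 1, 1, 1]

Step 1 — from the characteristic polynomial, algebraic multiplicity of λ = 2 is 6. From dim ker(A − (2)·I) = 4, there are exactly 4 Jordan blocks for λ = 2.
Step 2 — from the minimal polynomial, the factor (x − 2)^3 tells us the largest block for λ = 2 has size 3.
Step 3 — with total size 6, 4 blocks, and largest block 3, the block sizes (in nonincreasing order) are [3, 1, 1, 1].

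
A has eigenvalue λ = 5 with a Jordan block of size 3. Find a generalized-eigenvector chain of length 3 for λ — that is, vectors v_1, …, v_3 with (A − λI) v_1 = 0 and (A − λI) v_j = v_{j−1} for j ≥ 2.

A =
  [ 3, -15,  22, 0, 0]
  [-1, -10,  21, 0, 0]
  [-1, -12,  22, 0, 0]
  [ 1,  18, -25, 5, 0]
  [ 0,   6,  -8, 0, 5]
A Jordan chain for λ = 5 of length 3:
v_1 = (-3, -4, -3, 5, 2)ᵀ
v_2 = (-2, -1, -1, 1, 0)ᵀ
v_3 = (1, 0, 0, 0, 0)ᵀ

Let N = A − (5)·I. We want v_3 with N^3 v_3 = 0 but N^2 v_3 ≠ 0; then v_{j-1} := N · v_j for j = 3, …, 2.

Pick v_3 = (1, 0, 0, 0, 0)ᵀ.
Then v_2 = N · v_3 = (-2, -1, -1, 1, 0)ᵀ.
Then v_1 = N · v_2 = (-3, -4, -3, 5, 2)ᵀ.

Sanity check: (A − (5)·I) v_1 = (0, 0, 0, 0, 0)ᵀ = 0. ✓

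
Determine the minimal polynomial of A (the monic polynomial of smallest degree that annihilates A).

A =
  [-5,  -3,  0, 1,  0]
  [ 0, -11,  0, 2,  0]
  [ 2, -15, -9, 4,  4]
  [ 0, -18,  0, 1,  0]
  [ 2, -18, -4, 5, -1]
x^2 + 10*x + 25

The characteristic polynomial is χ_A(x) = (x + 5)^5, so the eigenvalues are known. The minimal polynomial is
  m_A(x) = Π_λ (x − λ)^{k_λ}
where k_λ is the size of the *largest* Jordan block for λ (equivalently, the smallest k with (A − λI)^k v = 0 for every generalised eigenvector v of λ).

  λ = -5: largest Jordan block has size 2, contributing (x + 5)^2

So m_A(x) = (x + 5)^2 = x^2 + 10*x + 25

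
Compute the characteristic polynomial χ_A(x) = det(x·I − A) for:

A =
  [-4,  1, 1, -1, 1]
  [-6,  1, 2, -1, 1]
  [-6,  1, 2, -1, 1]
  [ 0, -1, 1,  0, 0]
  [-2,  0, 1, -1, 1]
x^5

Expanding det(x·I − A) (e.g. by cofactor expansion or by noting that A is similar to its Jordan form J, which has the same characteristic polynomial as A) gives
  χ_A(x) = x^5
which factors as x^5. The eigenvalues (with algebraic multiplicities) are λ = 0 with multiplicity 5.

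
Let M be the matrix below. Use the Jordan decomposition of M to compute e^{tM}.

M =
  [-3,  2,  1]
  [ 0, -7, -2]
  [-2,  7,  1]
e^{tM} =
  [-t^2*exp(-3*t) + exp(-3*t), -t^2*exp(-3*t)/2 + 2*t*exp(-3*t), t*exp(-3*t)]
  [2*t^2*exp(-3*t), t^2*exp(-3*t) - 4*t*exp(-3*t) + exp(-3*t), -2*t*exp(-3*t)]
  [-4*t^2*exp(-3*t) - 2*t*exp(-3*t), -2*t^2*exp(-3*t) + 7*t*exp(-3*t), 4*t*exp(-3*t) + exp(-3*t)]

Strategy: write M = P · J · P⁻¹ where J is a Jordan canonical form, so e^{tM} = P · e^{tJ} · P⁻¹, and e^{tJ} can be computed block-by-block.

M has Jordan form
J =
  [-3,  1,  0]
  [ 0, -3,  1]
  [ 0,  0, -3]
(up to reordering of blocks).

Per-block formulas:
  For a 3×3 Jordan block J_3(-3): exp(t · J_3(-3)) = e^(-3t)·(I + t·N + (t^2/2)·N^2), where N is the 3×3 nilpotent shift.

After assembling e^{tJ} and conjugating by P, we get:

e^{tM} =
  [-t^2*exp(-3*t) + exp(-3*t), -t^2*exp(-3*t)/2 + 2*t*exp(-3*t), t*exp(-3*t)]
  [2*t^2*exp(-3*t), t^2*exp(-3*t) - 4*t*exp(-3*t) + exp(-3*t), -2*t*exp(-3*t)]
  [-4*t^2*exp(-3*t) - 2*t*exp(-3*t), -2*t^2*exp(-3*t) + 7*t*exp(-3*t), 4*t*exp(-3*t) + exp(-3*t)]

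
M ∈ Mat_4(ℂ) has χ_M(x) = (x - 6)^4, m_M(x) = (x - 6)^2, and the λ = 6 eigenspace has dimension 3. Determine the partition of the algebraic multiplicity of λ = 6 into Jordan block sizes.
Block sizes for λ = 6: [2, 1, 1]

Step 1 — from the characteristic polynomial, algebraic multiplicity of λ = 6 is 4. From dim ker(M − (6)·I) = 3, there are exactly 3 Jordan blocks for λ = 6.
Step 2 — from the minimal polynomial, the factor (x − 6)^2 tells us the largest block for λ = 6 has size 2.
Step 3 — with total size 4, 3 blocks, and largest block 2, the block sizes (in nonincreasing order) are [2, 1, 1].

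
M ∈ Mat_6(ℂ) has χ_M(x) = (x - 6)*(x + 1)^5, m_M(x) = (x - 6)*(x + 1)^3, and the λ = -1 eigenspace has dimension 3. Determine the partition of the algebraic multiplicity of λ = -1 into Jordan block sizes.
Block sizes for λ = -1: [3, 1, 1]

Step 1 — from the characteristic polynomial, algebraic multiplicity of λ = -1 is 5. From dim ker(M − (-1)·I) = 3, there are exactly 3 Jordan blocks for λ = -1.
Step 2 — from the minimal polynomial, the factor (x + 1)^3 tells us the largest block for λ = -1 has size 3.
Step 3 — with total size 5, 3 blocks, and largest block 3, the block sizes (in nonincreasing order) are [3, 1, 1].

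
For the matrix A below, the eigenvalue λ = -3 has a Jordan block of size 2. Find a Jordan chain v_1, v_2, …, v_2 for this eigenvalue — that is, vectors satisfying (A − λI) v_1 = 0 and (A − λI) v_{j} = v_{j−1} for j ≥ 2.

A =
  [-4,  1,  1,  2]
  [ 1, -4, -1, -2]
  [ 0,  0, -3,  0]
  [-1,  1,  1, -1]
A Jordan chain for λ = -3 of length 2:
v_1 = (-1, 1, 0, -1)ᵀ
v_2 = (1, 0, 0, 0)ᵀ

Let N = A − (-3)·I. We want v_2 with N^2 v_2 = 0 but N^1 v_2 ≠ 0; then v_{j-1} := N · v_j for j = 2, …, 2.

Pick v_2 = (1, 0, 0, 0)ᵀ.
Then v_1 = N · v_2 = (-1, 1, 0, -1)ᵀ.

Sanity check: (A − (-3)·I) v_1 = (0, 0, 0, 0)ᵀ = 0. ✓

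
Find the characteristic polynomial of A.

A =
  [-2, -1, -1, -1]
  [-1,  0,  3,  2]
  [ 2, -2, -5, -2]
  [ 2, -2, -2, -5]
x^4 + 12*x^3 + 54*x^2 + 108*x + 81

Expanding det(x·I − A) (e.g. by cofactor expansion or by noting that A is similar to its Jordan form J, which has the same characteristic polynomial as A) gives
  χ_A(x) = x^4 + 12*x^3 + 54*x^2 + 108*x + 81
which factors as (x + 3)^4. The eigenvalues (with algebraic multiplicities) are λ = -3 with multiplicity 4.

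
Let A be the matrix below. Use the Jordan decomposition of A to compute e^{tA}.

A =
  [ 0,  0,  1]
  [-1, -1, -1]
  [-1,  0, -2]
e^{tA} =
  [t*exp(-t) + exp(-t), 0, t*exp(-t)]
  [-t*exp(-t), exp(-t), -t*exp(-t)]
  [-t*exp(-t), 0, -t*exp(-t) + exp(-t)]

Strategy: write A = P · J · P⁻¹ where J is a Jordan canonical form, so e^{tA} = P · e^{tJ} · P⁻¹, and e^{tJ} can be computed block-by-block.

A has Jordan form
J =
  [-1,  1,  0]
  [ 0, -1,  0]
  [ 0,  0, -1]
(up to reordering of blocks).

Per-block formulas:
  For a 1×1 block at λ = -1: exp(t · [-1]) = [e^(-1t)].
  For a 2×2 Jordan block J_2(-1): exp(t · J_2(-1)) = e^(-1t)·(I + t·N), where N is the 2×2 nilpotent shift.

After assembling e^{tJ} and conjugating by P, we get:

e^{tA} =
  [t*exp(-t) + exp(-t), 0, t*exp(-t)]
  [-t*exp(-t), exp(-t), -t*exp(-t)]
  [-t*exp(-t), 0, -t*exp(-t) + exp(-t)]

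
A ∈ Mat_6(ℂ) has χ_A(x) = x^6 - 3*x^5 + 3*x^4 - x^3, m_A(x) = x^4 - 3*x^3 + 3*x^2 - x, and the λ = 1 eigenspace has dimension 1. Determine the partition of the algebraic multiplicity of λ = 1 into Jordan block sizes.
Block sizes for λ = 1: [3]

Step 1 — from the characteristic polynomial, algebraic multiplicity of λ = 1 is 3. From dim ker(A − (1)·I) = 1, there are exactly 1 Jordan blocks for λ = 1.
Step 2 — from the minimal polynomial, the factor (x − 1)^3 tells us the largest block for λ = 1 has size 3.
Step 3 — with total size 3, 1 blocks, and largest block 3, the block sizes (in nonincreasing order) are [3].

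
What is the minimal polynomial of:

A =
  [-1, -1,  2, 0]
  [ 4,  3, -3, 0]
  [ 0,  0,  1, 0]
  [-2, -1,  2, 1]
x^3 - 3*x^2 + 3*x - 1

The characteristic polynomial is χ_A(x) = (x - 1)^4, so the eigenvalues are known. The minimal polynomial is
  m_A(x) = Π_λ (x − λ)^{k_λ}
where k_λ is the size of the *largest* Jordan block for λ (equivalently, the smallest k with (A − λI)^k v = 0 for every generalised eigenvector v of λ).

  λ = 1: largest Jordan block has size 3, contributing (x − 1)^3

So m_A(x) = (x - 1)^3 = x^3 - 3*x^2 + 3*x - 1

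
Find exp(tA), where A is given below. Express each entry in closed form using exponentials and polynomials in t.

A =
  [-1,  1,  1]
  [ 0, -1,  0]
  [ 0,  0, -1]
e^{tA} =
  [exp(-t), t*exp(-t), t*exp(-t)]
  [0, exp(-t), 0]
  [0, 0, exp(-t)]

Strategy: write A = P · J · P⁻¹ where J is a Jordan canonical form, so e^{tA} = P · e^{tJ} · P⁻¹, and e^{tJ} can be computed block-by-block.

A has Jordan form
J =
  [-1,  1,  0]
  [ 0, -1,  0]
  [ 0,  0, -1]
(up to reordering of blocks).

Per-block formulas:
  For a 1×1 block at λ = -1: exp(t · [-1]) = [e^(-1t)].
  For a 2×2 Jordan block J_2(-1): exp(t · J_2(-1)) = e^(-1t)·(I + t·N), where N is the 2×2 nilpotent shift.

After assembling e^{tJ} and conjugating by P, we get:

e^{tA} =
  [exp(-t), t*exp(-t), t*exp(-t)]
  [0, exp(-t), 0]
  [0, 0, exp(-t)]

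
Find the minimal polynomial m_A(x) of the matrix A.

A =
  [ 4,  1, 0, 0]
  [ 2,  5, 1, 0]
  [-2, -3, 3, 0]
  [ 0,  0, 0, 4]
x^3 - 12*x^2 + 48*x - 64

The characteristic polynomial is χ_A(x) = (x - 4)^4, so the eigenvalues are known. The minimal polynomial is
  m_A(x) = Π_λ (x − λ)^{k_λ}
where k_λ is the size of the *largest* Jordan block for λ (equivalently, the smallest k with (A − λI)^k v = 0 for every generalised eigenvector v of λ).

  λ = 4: largest Jordan block has size 3, contributing (x − 4)^3

So m_A(x) = (x - 4)^3 = x^3 - 12*x^2 + 48*x - 64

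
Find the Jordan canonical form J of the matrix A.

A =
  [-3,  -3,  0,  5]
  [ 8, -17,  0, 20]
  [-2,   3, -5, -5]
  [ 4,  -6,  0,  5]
J_2(-5) ⊕ J_1(-5) ⊕ J_1(-5)

The characteristic polynomial is
  det(x·I − A) = x^4 + 20*x^3 + 150*x^2 + 500*x + 625 = (x + 5)^4

Eigenvalues and multiplicities (the geometric multiplicity of λ is n − rank(A − λI), which equals the number of Jordan blocks for λ):
  λ = -5: algebraic multiplicity = 4, geometric multiplicity = 3

Determining the block sizes for each eigenvalue:
  λ = -5: 3 blocks summing to 4 forces exactly one block of size 2 and the rest size 1 → block sizes [2, 1, 1]

Assembling the blocks gives a Jordan form
J =
  [-5,  1,  0,  0]
  [ 0, -5,  0,  0]
  [ 0,  0, -5,  0]
  [ 0,  0,  0, -5]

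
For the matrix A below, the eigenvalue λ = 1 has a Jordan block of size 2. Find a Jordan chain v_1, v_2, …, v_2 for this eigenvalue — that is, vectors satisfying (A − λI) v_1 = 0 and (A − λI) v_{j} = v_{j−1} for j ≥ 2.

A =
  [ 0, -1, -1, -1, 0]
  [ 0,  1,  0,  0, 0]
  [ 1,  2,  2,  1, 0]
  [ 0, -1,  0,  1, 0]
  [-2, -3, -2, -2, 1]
A Jordan chain for λ = 1 of length 2:
v_1 = (-1, 0, 1, 0, -2)ᵀ
v_2 = (1, 0, 0, 0, 0)ᵀ

Let N = A − (1)·I. We want v_2 with N^2 v_2 = 0 but N^1 v_2 ≠ 0; then v_{j-1} := N · v_j for j = 2, …, 2.

Pick v_2 = (1, 0, 0, 0, 0)ᵀ.
Then v_1 = N · v_2 = (-1, 0, 1, 0, -2)ᵀ.

Sanity check: (A − (1)·I) v_1 = (0, 0, 0, 0, 0)ᵀ = 0. ✓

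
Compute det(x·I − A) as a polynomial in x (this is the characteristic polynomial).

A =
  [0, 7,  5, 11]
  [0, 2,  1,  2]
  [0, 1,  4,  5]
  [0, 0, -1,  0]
x^4 - 6*x^3 + 12*x^2 - 8*x

Expanding det(x·I − A) (e.g. by cofactor expansion or by noting that A is similar to its Jordan form J, which has the same characteristic polynomial as A) gives
  χ_A(x) = x^4 - 6*x^3 + 12*x^2 - 8*x
which factors as x*(x - 2)^3. The eigenvalues (with algebraic multiplicities) are λ = 0 with multiplicity 1, λ = 2 with multiplicity 3.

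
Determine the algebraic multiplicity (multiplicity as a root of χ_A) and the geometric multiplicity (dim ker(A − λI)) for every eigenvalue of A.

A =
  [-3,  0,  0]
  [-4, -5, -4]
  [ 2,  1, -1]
λ = -3: alg = 3, geom = 2

Step 1 — factor the characteristic polynomial to read off the algebraic multiplicities:
  χ_A(x) = (x + 3)^3

Step 2 — compute geometric multiplicities via the rank-nullity identity g(λ) = n − rank(A − λI):
  rank(A − (-3)·I) = 1, so dim ker(A − (-3)·I) = n − 1 = 2

Summary:
  λ = -3: algebraic multiplicity = 3, geometric multiplicity = 2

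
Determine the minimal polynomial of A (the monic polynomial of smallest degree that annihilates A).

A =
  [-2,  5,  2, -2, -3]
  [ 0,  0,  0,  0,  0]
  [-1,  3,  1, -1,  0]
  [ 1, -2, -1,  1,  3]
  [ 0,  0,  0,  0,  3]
x^3 - 3*x^2

The characteristic polynomial is χ_A(x) = x^4*(x - 3), so the eigenvalues are known. The minimal polynomial is
  m_A(x) = Π_λ (x − λ)^{k_λ}
where k_λ is the size of the *largest* Jordan block for λ (equivalently, the smallest k with (A − λI)^k v = 0 for every generalised eigenvector v of λ).

  λ = 0: largest Jordan block has size 2, contributing (x − 0)^2
  λ = 3: largest Jordan block has size 1, contributing (x − 3)

So m_A(x) = x^2*(x - 3) = x^3 - 3*x^2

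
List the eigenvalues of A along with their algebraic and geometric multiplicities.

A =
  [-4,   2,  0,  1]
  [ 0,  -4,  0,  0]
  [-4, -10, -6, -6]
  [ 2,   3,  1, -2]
λ = -4: alg = 4, geom = 2

Step 1 — factor the characteristic polynomial to read off the algebraic multiplicities:
  χ_A(x) = (x + 4)^4

Step 2 — compute geometric multiplicities via the rank-nullity identity g(λ) = n − rank(A − λI):
  rank(A − (-4)·I) = 2, so dim ker(A − (-4)·I) = n − 2 = 2

Summary:
  λ = -4: algebraic multiplicity = 4, geometric multiplicity = 2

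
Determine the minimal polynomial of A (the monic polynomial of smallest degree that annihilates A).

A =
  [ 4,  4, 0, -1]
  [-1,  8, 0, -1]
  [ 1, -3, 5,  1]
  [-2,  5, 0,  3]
x^3 - 15*x^2 + 75*x - 125

The characteristic polynomial is χ_A(x) = (x - 5)^4, so the eigenvalues are known. The minimal polynomial is
  m_A(x) = Π_λ (x − λ)^{k_λ}
where k_λ is the size of the *largest* Jordan block for λ (equivalently, the smallest k with (A − λI)^k v = 0 for every generalised eigenvector v of λ).

  λ = 5: largest Jordan block has size 3, contributing (x − 5)^3

So m_A(x) = (x - 5)^3 = x^3 - 15*x^2 + 75*x - 125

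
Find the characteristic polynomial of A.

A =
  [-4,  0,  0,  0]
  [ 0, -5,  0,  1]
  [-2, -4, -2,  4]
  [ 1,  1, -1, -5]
x^4 + 16*x^3 + 96*x^2 + 256*x + 256

Expanding det(x·I − A) (e.g. by cofactor expansion or by noting that A is similar to its Jordan form J, which has the same characteristic polynomial as A) gives
  χ_A(x) = x^4 + 16*x^3 + 96*x^2 + 256*x + 256
which factors as (x + 4)^4. The eigenvalues (with algebraic multiplicities) are λ = -4 with multiplicity 4.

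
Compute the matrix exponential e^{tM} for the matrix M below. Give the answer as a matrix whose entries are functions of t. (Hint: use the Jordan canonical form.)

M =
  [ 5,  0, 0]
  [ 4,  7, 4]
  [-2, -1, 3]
e^{tM} =
  [exp(5*t), 0, 0]
  [4*t*exp(5*t), 2*t*exp(5*t) + exp(5*t), 4*t*exp(5*t)]
  [-2*t*exp(5*t), -t*exp(5*t), -2*t*exp(5*t) + exp(5*t)]

Strategy: write M = P · J · P⁻¹ where J is a Jordan canonical form, so e^{tM} = P · e^{tJ} · P⁻¹, and e^{tJ} can be computed block-by-block.

M has Jordan form
J =
  [5, 1, 0]
  [0, 5, 0]
  [0, 0, 5]
(up to reordering of blocks).

Per-block formulas:
  For a 1×1 block at λ = 5: exp(t · [5]) = [e^(5t)].
  For a 2×2 Jordan block J_2(5): exp(t · J_2(5)) = e^(5t)·(I + t·N), where N is the 2×2 nilpotent shift.

After assembling e^{tJ} and conjugating by P, we get:

e^{tM} =
  [exp(5*t), 0, 0]
  [4*t*exp(5*t), 2*t*exp(5*t) + exp(5*t), 4*t*exp(5*t)]
  [-2*t*exp(5*t), -t*exp(5*t), -2*t*exp(5*t) + exp(5*t)]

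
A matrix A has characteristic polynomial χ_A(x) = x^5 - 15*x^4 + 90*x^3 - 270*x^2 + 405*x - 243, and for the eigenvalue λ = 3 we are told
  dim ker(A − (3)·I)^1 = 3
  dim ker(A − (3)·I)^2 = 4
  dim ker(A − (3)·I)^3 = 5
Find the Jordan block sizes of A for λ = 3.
Block sizes for λ = 3: [3, 1, 1]

From the dimensions of kernels of powers, the number of Jordan blocks of size at least j is d_j − d_{j−1} where d_j = dim ker(N^j) (with d_0 = 0). Computing the differences gives [3, 1, 1].
The number of blocks of size exactly k is (#blocks of size ≥ k) − (#blocks of size ≥ k + 1), so the partition is: 2 block(s) of size 1, 1 block(s) of size 3.
In nonincreasing order the block sizes are [3, 1, 1].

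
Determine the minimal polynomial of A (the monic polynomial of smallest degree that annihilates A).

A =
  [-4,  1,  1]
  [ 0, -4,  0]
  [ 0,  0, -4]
x^2 + 8*x + 16

The characteristic polynomial is χ_A(x) = (x + 4)^3, so the eigenvalues are known. The minimal polynomial is
  m_A(x) = Π_λ (x − λ)^{k_λ}
where k_λ is the size of the *largest* Jordan block for λ (equivalently, the smallest k with (A − λI)^k v = 0 for every generalised eigenvector v of λ).

  λ = -4: largest Jordan block has size 2, contributing (x + 4)^2

So m_A(x) = (x + 4)^2 = x^2 + 8*x + 16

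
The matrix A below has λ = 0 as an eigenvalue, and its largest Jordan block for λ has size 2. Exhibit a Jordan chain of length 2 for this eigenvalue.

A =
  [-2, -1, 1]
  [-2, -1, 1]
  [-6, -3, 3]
A Jordan chain for λ = 0 of length 2:
v_1 = (-2, -2, -6)ᵀ
v_2 = (1, 0, 0)ᵀ

Let N = A − (0)·I. We want v_2 with N^2 v_2 = 0 but N^1 v_2 ≠ 0; then v_{j-1} := N · v_j for j = 2, …, 2.

Pick v_2 = (1, 0, 0)ᵀ.
Then v_1 = N · v_2 = (-2, -2, -6)ᵀ.

Sanity check: (A − (0)·I) v_1 = (0, 0, 0)ᵀ = 0. ✓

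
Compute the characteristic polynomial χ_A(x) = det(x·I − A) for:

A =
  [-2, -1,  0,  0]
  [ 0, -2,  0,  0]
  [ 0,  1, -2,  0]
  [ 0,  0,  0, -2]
x^4 + 8*x^3 + 24*x^2 + 32*x + 16

Expanding det(x·I − A) (e.g. by cofactor expansion or by noting that A is similar to its Jordan form J, which has the same characteristic polynomial as A) gives
  χ_A(x) = x^4 + 8*x^3 + 24*x^2 + 32*x + 16
which factors as (x + 2)^4. The eigenvalues (with algebraic multiplicities) are λ = -2 with multiplicity 4.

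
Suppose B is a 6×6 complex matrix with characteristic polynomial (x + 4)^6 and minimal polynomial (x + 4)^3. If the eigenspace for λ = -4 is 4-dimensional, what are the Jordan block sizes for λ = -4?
Block sizes for λ = -4: [3, 1, 1, 1]

Step 1 — from the characteristic polynomial, algebraic multiplicity of λ = -4 is 6. From dim ker(B − (-4)·I) = 4, there are exactly 4 Jordan blocks for λ = -4.
Step 2 — from the minimal polynomial, the factor (x + 4)^3 tells us the largest block for λ = -4 has size 3.
Step 3 — with total size 6, 4 blocks, and largest block 3, the block sizes (in nonincreasing order) are [3, 1, 1, 1].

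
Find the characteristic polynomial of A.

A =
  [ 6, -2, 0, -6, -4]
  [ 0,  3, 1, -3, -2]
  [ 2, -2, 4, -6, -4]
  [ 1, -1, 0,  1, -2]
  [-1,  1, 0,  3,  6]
x^5 - 20*x^4 + 160*x^3 - 640*x^2 + 1280*x - 1024

Expanding det(x·I − A) (e.g. by cofactor expansion or by noting that A is similar to its Jordan form J, which has the same characteristic polynomial as A) gives
  χ_A(x) = x^5 - 20*x^4 + 160*x^3 - 640*x^2 + 1280*x - 1024
which factors as (x - 4)^5. The eigenvalues (with algebraic multiplicities) are λ = 4 with multiplicity 5.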